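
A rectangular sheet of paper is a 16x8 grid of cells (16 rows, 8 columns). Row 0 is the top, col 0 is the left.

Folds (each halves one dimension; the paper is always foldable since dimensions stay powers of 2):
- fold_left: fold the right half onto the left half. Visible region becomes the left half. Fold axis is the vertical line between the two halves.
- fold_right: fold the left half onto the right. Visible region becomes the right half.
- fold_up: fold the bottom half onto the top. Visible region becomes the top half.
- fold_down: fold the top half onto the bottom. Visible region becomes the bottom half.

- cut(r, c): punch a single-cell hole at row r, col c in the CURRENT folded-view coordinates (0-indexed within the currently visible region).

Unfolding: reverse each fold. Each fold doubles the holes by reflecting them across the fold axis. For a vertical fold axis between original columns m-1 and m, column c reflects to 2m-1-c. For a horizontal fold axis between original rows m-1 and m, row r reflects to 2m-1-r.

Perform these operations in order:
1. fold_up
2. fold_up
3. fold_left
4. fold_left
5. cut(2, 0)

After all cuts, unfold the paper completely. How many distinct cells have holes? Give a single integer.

Answer: 16

Derivation:
Op 1 fold_up: fold axis h@8; visible region now rows[0,8) x cols[0,8) = 8x8
Op 2 fold_up: fold axis h@4; visible region now rows[0,4) x cols[0,8) = 4x8
Op 3 fold_left: fold axis v@4; visible region now rows[0,4) x cols[0,4) = 4x4
Op 4 fold_left: fold axis v@2; visible region now rows[0,4) x cols[0,2) = 4x2
Op 5 cut(2, 0): punch at orig (2,0); cuts so far [(2, 0)]; region rows[0,4) x cols[0,2) = 4x2
Unfold 1 (reflect across v@2): 2 holes -> [(2, 0), (2, 3)]
Unfold 2 (reflect across v@4): 4 holes -> [(2, 0), (2, 3), (2, 4), (2, 7)]
Unfold 3 (reflect across h@4): 8 holes -> [(2, 0), (2, 3), (2, 4), (2, 7), (5, 0), (5, 3), (5, 4), (5, 7)]
Unfold 4 (reflect across h@8): 16 holes -> [(2, 0), (2, 3), (2, 4), (2, 7), (5, 0), (5, 3), (5, 4), (5, 7), (10, 0), (10, 3), (10, 4), (10, 7), (13, 0), (13, 3), (13, 4), (13, 7)]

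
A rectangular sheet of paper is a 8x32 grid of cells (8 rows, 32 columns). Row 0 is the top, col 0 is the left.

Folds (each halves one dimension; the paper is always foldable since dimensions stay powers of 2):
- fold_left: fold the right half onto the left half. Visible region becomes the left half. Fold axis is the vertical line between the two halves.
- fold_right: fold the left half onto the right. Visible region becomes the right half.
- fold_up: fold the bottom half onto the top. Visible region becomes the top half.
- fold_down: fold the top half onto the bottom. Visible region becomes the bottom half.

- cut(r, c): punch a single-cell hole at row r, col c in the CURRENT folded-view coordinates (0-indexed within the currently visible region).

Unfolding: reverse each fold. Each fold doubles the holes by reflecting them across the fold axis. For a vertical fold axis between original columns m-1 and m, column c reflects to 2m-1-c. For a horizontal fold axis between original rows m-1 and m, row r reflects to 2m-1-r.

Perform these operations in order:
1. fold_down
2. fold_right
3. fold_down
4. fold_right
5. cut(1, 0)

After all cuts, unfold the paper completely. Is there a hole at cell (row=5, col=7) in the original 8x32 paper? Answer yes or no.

Op 1 fold_down: fold axis h@4; visible region now rows[4,8) x cols[0,32) = 4x32
Op 2 fold_right: fold axis v@16; visible region now rows[4,8) x cols[16,32) = 4x16
Op 3 fold_down: fold axis h@6; visible region now rows[6,8) x cols[16,32) = 2x16
Op 4 fold_right: fold axis v@24; visible region now rows[6,8) x cols[24,32) = 2x8
Op 5 cut(1, 0): punch at orig (7,24); cuts so far [(7, 24)]; region rows[6,8) x cols[24,32) = 2x8
Unfold 1 (reflect across v@24): 2 holes -> [(7, 23), (7, 24)]
Unfold 2 (reflect across h@6): 4 holes -> [(4, 23), (4, 24), (7, 23), (7, 24)]
Unfold 3 (reflect across v@16): 8 holes -> [(4, 7), (4, 8), (4, 23), (4, 24), (7, 7), (7, 8), (7, 23), (7, 24)]
Unfold 4 (reflect across h@4): 16 holes -> [(0, 7), (0, 8), (0, 23), (0, 24), (3, 7), (3, 8), (3, 23), (3, 24), (4, 7), (4, 8), (4, 23), (4, 24), (7, 7), (7, 8), (7, 23), (7, 24)]
Holes: [(0, 7), (0, 8), (0, 23), (0, 24), (3, 7), (3, 8), (3, 23), (3, 24), (4, 7), (4, 8), (4, 23), (4, 24), (7, 7), (7, 8), (7, 23), (7, 24)]

Answer: no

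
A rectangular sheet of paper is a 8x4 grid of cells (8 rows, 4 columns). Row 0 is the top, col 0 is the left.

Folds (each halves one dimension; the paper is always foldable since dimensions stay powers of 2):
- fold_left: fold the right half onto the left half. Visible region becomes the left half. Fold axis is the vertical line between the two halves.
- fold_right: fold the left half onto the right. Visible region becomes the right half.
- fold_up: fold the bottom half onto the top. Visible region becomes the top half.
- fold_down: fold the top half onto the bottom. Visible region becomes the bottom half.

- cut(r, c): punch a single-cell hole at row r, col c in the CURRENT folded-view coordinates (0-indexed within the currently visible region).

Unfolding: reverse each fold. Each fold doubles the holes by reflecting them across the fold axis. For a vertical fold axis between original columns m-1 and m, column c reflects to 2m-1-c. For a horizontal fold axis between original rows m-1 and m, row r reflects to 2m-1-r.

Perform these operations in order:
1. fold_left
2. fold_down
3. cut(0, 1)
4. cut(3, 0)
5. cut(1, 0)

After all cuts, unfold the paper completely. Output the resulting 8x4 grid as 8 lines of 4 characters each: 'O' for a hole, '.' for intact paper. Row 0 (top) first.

Answer: O..O
....
O..O
.OO.
.OO.
O..O
....
O..O

Derivation:
Op 1 fold_left: fold axis v@2; visible region now rows[0,8) x cols[0,2) = 8x2
Op 2 fold_down: fold axis h@4; visible region now rows[4,8) x cols[0,2) = 4x2
Op 3 cut(0, 1): punch at orig (4,1); cuts so far [(4, 1)]; region rows[4,8) x cols[0,2) = 4x2
Op 4 cut(3, 0): punch at orig (7,0); cuts so far [(4, 1), (7, 0)]; region rows[4,8) x cols[0,2) = 4x2
Op 5 cut(1, 0): punch at orig (5,0); cuts so far [(4, 1), (5, 0), (7, 0)]; region rows[4,8) x cols[0,2) = 4x2
Unfold 1 (reflect across h@4): 6 holes -> [(0, 0), (2, 0), (3, 1), (4, 1), (5, 0), (7, 0)]
Unfold 2 (reflect across v@2): 12 holes -> [(0, 0), (0, 3), (2, 0), (2, 3), (3, 1), (3, 2), (4, 1), (4, 2), (5, 0), (5, 3), (7, 0), (7, 3)]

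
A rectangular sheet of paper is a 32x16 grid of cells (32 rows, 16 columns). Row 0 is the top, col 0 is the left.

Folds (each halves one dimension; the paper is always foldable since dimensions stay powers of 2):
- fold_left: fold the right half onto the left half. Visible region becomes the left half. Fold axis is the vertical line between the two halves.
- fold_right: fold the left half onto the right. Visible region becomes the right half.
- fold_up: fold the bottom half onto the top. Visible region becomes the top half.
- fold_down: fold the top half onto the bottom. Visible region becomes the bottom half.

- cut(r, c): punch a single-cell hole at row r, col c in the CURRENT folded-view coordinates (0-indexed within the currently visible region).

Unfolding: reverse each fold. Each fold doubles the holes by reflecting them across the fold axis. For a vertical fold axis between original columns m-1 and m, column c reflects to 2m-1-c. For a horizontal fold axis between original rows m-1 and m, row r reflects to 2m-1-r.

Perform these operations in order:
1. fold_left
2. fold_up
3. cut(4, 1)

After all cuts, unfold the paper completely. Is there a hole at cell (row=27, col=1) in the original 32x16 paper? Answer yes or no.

Answer: yes

Derivation:
Op 1 fold_left: fold axis v@8; visible region now rows[0,32) x cols[0,8) = 32x8
Op 2 fold_up: fold axis h@16; visible region now rows[0,16) x cols[0,8) = 16x8
Op 3 cut(4, 1): punch at orig (4,1); cuts so far [(4, 1)]; region rows[0,16) x cols[0,8) = 16x8
Unfold 1 (reflect across h@16): 2 holes -> [(4, 1), (27, 1)]
Unfold 2 (reflect across v@8): 4 holes -> [(4, 1), (4, 14), (27, 1), (27, 14)]
Holes: [(4, 1), (4, 14), (27, 1), (27, 14)]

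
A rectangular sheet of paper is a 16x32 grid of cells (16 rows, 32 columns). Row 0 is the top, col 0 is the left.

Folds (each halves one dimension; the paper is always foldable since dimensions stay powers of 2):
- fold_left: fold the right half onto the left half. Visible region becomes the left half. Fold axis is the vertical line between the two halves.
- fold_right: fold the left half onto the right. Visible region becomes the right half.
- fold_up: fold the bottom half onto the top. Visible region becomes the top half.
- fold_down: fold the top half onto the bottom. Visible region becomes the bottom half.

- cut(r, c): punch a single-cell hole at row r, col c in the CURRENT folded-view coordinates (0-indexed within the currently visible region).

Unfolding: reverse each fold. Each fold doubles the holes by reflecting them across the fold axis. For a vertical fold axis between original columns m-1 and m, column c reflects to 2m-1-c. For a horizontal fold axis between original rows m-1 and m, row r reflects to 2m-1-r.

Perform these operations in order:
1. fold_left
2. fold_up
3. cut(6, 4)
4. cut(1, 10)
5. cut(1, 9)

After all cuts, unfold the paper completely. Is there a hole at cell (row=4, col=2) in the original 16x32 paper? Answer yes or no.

Answer: no

Derivation:
Op 1 fold_left: fold axis v@16; visible region now rows[0,16) x cols[0,16) = 16x16
Op 2 fold_up: fold axis h@8; visible region now rows[0,8) x cols[0,16) = 8x16
Op 3 cut(6, 4): punch at orig (6,4); cuts so far [(6, 4)]; region rows[0,8) x cols[0,16) = 8x16
Op 4 cut(1, 10): punch at orig (1,10); cuts so far [(1, 10), (6, 4)]; region rows[0,8) x cols[0,16) = 8x16
Op 5 cut(1, 9): punch at orig (1,9); cuts so far [(1, 9), (1, 10), (6, 4)]; region rows[0,8) x cols[0,16) = 8x16
Unfold 1 (reflect across h@8): 6 holes -> [(1, 9), (1, 10), (6, 4), (9, 4), (14, 9), (14, 10)]
Unfold 2 (reflect across v@16): 12 holes -> [(1, 9), (1, 10), (1, 21), (1, 22), (6, 4), (6, 27), (9, 4), (9, 27), (14, 9), (14, 10), (14, 21), (14, 22)]
Holes: [(1, 9), (1, 10), (1, 21), (1, 22), (6, 4), (6, 27), (9, 4), (9, 27), (14, 9), (14, 10), (14, 21), (14, 22)]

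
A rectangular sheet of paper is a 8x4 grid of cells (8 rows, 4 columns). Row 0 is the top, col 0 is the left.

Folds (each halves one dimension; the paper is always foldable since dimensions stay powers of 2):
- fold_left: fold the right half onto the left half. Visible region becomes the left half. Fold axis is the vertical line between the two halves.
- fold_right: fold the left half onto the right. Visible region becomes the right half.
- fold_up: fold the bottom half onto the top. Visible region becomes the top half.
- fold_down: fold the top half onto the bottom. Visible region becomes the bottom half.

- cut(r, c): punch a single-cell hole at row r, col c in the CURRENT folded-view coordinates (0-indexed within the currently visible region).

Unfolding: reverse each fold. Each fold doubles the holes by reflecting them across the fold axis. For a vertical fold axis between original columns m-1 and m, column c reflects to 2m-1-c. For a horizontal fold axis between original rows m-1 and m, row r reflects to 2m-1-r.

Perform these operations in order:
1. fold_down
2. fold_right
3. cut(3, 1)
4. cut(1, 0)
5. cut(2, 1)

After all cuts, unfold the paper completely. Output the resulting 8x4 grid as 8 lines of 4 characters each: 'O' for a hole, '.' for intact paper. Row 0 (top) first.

Op 1 fold_down: fold axis h@4; visible region now rows[4,8) x cols[0,4) = 4x4
Op 2 fold_right: fold axis v@2; visible region now rows[4,8) x cols[2,4) = 4x2
Op 3 cut(3, 1): punch at orig (7,3); cuts so far [(7, 3)]; region rows[4,8) x cols[2,4) = 4x2
Op 4 cut(1, 0): punch at orig (5,2); cuts so far [(5, 2), (7, 3)]; region rows[4,8) x cols[2,4) = 4x2
Op 5 cut(2, 1): punch at orig (6,3); cuts so far [(5, 2), (6, 3), (7, 3)]; region rows[4,8) x cols[2,4) = 4x2
Unfold 1 (reflect across v@2): 6 holes -> [(5, 1), (5, 2), (6, 0), (6, 3), (7, 0), (7, 3)]
Unfold 2 (reflect across h@4): 12 holes -> [(0, 0), (0, 3), (1, 0), (1, 3), (2, 1), (2, 2), (5, 1), (5, 2), (6, 0), (6, 3), (7, 0), (7, 3)]

Answer: O..O
O..O
.OO.
....
....
.OO.
O..O
O..O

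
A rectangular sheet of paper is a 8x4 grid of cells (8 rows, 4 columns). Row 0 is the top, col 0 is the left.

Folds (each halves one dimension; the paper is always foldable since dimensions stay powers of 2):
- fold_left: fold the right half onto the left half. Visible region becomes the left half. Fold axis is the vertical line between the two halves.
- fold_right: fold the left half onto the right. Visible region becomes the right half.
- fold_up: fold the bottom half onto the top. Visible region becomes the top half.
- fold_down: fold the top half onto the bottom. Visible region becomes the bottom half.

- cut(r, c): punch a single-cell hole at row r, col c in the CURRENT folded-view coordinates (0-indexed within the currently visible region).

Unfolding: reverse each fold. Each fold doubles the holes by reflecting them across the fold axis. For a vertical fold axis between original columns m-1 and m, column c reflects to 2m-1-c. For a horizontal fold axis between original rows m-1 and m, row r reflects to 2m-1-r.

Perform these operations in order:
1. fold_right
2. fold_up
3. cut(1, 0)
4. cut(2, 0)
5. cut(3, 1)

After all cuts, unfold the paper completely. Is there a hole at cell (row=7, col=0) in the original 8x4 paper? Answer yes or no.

Answer: no

Derivation:
Op 1 fold_right: fold axis v@2; visible region now rows[0,8) x cols[2,4) = 8x2
Op 2 fold_up: fold axis h@4; visible region now rows[0,4) x cols[2,4) = 4x2
Op 3 cut(1, 0): punch at orig (1,2); cuts so far [(1, 2)]; region rows[0,4) x cols[2,4) = 4x2
Op 4 cut(2, 0): punch at orig (2,2); cuts so far [(1, 2), (2, 2)]; region rows[0,4) x cols[2,4) = 4x2
Op 5 cut(3, 1): punch at orig (3,3); cuts so far [(1, 2), (2, 2), (3, 3)]; region rows[0,4) x cols[2,4) = 4x2
Unfold 1 (reflect across h@4): 6 holes -> [(1, 2), (2, 2), (3, 3), (4, 3), (5, 2), (6, 2)]
Unfold 2 (reflect across v@2): 12 holes -> [(1, 1), (1, 2), (2, 1), (2, 2), (3, 0), (3, 3), (4, 0), (4, 3), (5, 1), (5, 2), (6, 1), (6, 2)]
Holes: [(1, 1), (1, 2), (2, 1), (2, 2), (3, 0), (3, 3), (4, 0), (4, 3), (5, 1), (5, 2), (6, 1), (6, 2)]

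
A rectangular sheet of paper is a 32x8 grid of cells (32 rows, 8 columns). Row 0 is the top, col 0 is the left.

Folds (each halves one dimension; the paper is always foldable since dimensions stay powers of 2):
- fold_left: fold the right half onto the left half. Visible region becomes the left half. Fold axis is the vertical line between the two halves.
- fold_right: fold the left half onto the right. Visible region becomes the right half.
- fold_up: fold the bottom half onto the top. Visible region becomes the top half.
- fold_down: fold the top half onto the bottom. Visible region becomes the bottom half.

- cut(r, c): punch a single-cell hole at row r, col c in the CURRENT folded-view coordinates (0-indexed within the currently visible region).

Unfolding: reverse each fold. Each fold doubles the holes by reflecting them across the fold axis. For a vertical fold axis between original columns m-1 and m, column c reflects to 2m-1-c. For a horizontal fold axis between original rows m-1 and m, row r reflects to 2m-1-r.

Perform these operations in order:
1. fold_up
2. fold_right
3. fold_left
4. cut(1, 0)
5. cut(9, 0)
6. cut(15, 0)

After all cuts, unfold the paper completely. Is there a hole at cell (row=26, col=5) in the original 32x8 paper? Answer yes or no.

Answer: no

Derivation:
Op 1 fold_up: fold axis h@16; visible region now rows[0,16) x cols[0,8) = 16x8
Op 2 fold_right: fold axis v@4; visible region now rows[0,16) x cols[4,8) = 16x4
Op 3 fold_left: fold axis v@6; visible region now rows[0,16) x cols[4,6) = 16x2
Op 4 cut(1, 0): punch at orig (1,4); cuts so far [(1, 4)]; region rows[0,16) x cols[4,6) = 16x2
Op 5 cut(9, 0): punch at orig (9,4); cuts so far [(1, 4), (9, 4)]; region rows[0,16) x cols[4,6) = 16x2
Op 6 cut(15, 0): punch at orig (15,4); cuts so far [(1, 4), (9, 4), (15, 4)]; region rows[0,16) x cols[4,6) = 16x2
Unfold 1 (reflect across v@6): 6 holes -> [(1, 4), (1, 7), (9, 4), (9, 7), (15, 4), (15, 7)]
Unfold 2 (reflect across v@4): 12 holes -> [(1, 0), (1, 3), (1, 4), (1, 7), (9, 0), (9, 3), (9, 4), (9, 7), (15, 0), (15, 3), (15, 4), (15, 7)]
Unfold 3 (reflect across h@16): 24 holes -> [(1, 0), (1, 3), (1, 4), (1, 7), (9, 0), (9, 3), (9, 4), (9, 7), (15, 0), (15, 3), (15, 4), (15, 7), (16, 0), (16, 3), (16, 4), (16, 7), (22, 0), (22, 3), (22, 4), (22, 7), (30, 0), (30, 3), (30, 4), (30, 7)]
Holes: [(1, 0), (1, 3), (1, 4), (1, 7), (9, 0), (9, 3), (9, 4), (9, 7), (15, 0), (15, 3), (15, 4), (15, 7), (16, 0), (16, 3), (16, 4), (16, 7), (22, 0), (22, 3), (22, 4), (22, 7), (30, 0), (30, 3), (30, 4), (30, 7)]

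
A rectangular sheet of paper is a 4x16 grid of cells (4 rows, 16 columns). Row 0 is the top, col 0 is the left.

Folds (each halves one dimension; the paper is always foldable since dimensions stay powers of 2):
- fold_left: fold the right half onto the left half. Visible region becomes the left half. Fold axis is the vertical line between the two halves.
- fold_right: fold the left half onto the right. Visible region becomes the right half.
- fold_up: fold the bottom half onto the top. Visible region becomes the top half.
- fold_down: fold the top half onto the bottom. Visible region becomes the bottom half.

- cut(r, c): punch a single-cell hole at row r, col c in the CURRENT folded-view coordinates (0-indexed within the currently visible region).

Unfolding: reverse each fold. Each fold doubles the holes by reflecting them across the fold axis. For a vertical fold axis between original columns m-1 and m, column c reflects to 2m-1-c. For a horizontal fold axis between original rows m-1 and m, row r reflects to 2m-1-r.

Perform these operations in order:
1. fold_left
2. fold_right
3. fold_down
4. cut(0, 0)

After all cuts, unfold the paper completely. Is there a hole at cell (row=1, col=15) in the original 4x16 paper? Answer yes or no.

Answer: no

Derivation:
Op 1 fold_left: fold axis v@8; visible region now rows[0,4) x cols[0,8) = 4x8
Op 2 fold_right: fold axis v@4; visible region now rows[0,4) x cols[4,8) = 4x4
Op 3 fold_down: fold axis h@2; visible region now rows[2,4) x cols[4,8) = 2x4
Op 4 cut(0, 0): punch at orig (2,4); cuts so far [(2, 4)]; region rows[2,4) x cols[4,8) = 2x4
Unfold 1 (reflect across h@2): 2 holes -> [(1, 4), (2, 4)]
Unfold 2 (reflect across v@4): 4 holes -> [(1, 3), (1, 4), (2, 3), (2, 4)]
Unfold 3 (reflect across v@8): 8 holes -> [(1, 3), (1, 4), (1, 11), (1, 12), (2, 3), (2, 4), (2, 11), (2, 12)]
Holes: [(1, 3), (1, 4), (1, 11), (1, 12), (2, 3), (2, 4), (2, 11), (2, 12)]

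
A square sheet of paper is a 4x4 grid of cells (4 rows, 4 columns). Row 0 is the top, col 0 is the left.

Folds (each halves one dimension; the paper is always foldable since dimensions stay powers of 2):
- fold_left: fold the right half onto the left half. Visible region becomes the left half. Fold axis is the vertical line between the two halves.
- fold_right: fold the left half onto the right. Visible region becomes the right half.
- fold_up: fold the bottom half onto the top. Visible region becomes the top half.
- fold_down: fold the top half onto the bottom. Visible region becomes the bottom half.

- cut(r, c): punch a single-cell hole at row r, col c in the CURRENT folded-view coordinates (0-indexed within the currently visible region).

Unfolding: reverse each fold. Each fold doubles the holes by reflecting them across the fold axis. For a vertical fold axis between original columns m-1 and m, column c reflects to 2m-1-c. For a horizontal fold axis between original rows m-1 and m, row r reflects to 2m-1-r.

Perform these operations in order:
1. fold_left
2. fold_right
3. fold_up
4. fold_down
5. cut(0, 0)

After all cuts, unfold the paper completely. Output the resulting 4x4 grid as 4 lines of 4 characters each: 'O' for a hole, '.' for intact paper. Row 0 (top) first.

Op 1 fold_left: fold axis v@2; visible region now rows[0,4) x cols[0,2) = 4x2
Op 2 fold_right: fold axis v@1; visible region now rows[0,4) x cols[1,2) = 4x1
Op 3 fold_up: fold axis h@2; visible region now rows[0,2) x cols[1,2) = 2x1
Op 4 fold_down: fold axis h@1; visible region now rows[1,2) x cols[1,2) = 1x1
Op 5 cut(0, 0): punch at orig (1,1); cuts so far [(1, 1)]; region rows[1,2) x cols[1,2) = 1x1
Unfold 1 (reflect across h@1): 2 holes -> [(0, 1), (1, 1)]
Unfold 2 (reflect across h@2): 4 holes -> [(0, 1), (1, 1), (2, 1), (3, 1)]
Unfold 3 (reflect across v@1): 8 holes -> [(0, 0), (0, 1), (1, 0), (1, 1), (2, 0), (2, 1), (3, 0), (3, 1)]
Unfold 4 (reflect across v@2): 16 holes -> [(0, 0), (0, 1), (0, 2), (0, 3), (1, 0), (1, 1), (1, 2), (1, 3), (2, 0), (2, 1), (2, 2), (2, 3), (3, 0), (3, 1), (3, 2), (3, 3)]

Answer: OOOO
OOOO
OOOO
OOOO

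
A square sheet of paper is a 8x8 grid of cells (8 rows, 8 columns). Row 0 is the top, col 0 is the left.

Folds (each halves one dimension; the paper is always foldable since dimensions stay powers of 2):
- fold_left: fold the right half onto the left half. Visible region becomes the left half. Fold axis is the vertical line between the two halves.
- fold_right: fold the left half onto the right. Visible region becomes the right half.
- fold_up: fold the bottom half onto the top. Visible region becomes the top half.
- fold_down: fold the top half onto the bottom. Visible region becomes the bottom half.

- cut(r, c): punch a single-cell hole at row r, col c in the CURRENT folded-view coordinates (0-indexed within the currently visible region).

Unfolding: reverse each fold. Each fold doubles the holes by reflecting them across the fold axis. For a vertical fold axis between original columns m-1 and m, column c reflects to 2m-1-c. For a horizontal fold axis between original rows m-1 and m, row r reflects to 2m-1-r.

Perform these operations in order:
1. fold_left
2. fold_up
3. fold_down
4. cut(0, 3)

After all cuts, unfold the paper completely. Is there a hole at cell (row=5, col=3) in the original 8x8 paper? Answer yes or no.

Op 1 fold_left: fold axis v@4; visible region now rows[0,8) x cols[0,4) = 8x4
Op 2 fold_up: fold axis h@4; visible region now rows[0,4) x cols[0,4) = 4x4
Op 3 fold_down: fold axis h@2; visible region now rows[2,4) x cols[0,4) = 2x4
Op 4 cut(0, 3): punch at orig (2,3); cuts so far [(2, 3)]; region rows[2,4) x cols[0,4) = 2x4
Unfold 1 (reflect across h@2): 2 holes -> [(1, 3), (2, 3)]
Unfold 2 (reflect across h@4): 4 holes -> [(1, 3), (2, 3), (5, 3), (6, 3)]
Unfold 3 (reflect across v@4): 8 holes -> [(1, 3), (1, 4), (2, 3), (2, 4), (5, 3), (5, 4), (6, 3), (6, 4)]
Holes: [(1, 3), (1, 4), (2, 3), (2, 4), (5, 3), (5, 4), (6, 3), (6, 4)]

Answer: yes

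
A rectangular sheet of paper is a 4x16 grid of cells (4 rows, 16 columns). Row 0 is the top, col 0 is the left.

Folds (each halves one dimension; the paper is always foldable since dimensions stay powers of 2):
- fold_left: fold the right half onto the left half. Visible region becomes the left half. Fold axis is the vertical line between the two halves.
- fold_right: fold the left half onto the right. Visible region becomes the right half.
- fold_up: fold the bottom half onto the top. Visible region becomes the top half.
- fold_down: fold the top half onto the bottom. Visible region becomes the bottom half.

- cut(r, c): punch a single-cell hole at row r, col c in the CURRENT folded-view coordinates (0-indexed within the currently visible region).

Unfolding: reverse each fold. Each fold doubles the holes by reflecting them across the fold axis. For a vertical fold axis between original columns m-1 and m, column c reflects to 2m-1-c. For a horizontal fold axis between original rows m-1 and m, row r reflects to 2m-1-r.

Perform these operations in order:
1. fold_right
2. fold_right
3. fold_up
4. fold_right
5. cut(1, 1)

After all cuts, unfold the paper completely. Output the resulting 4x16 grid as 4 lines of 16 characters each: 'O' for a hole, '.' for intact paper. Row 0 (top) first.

Op 1 fold_right: fold axis v@8; visible region now rows[0,4) x cols[8,16) = 4x8
Op 2 fold_right: fold axis v@12; visible region now rows[0,4) x cols[12,16) = 4x4
Op 3 fold_up: fold axis h@2; visible region now rows[0,2) x cols[12,16) = 2x4
Op 4 fold_right: fold axis v@14; visible region now rows[0,2) x cols[14,16) = 2x2
Op 5 cut(1, 1): punch at orig (1,15); cuts so far [(1, 15)]; region rows[0,2) x cols[14,16) = 2x2
Unfold 1 (reflect across v@14): 2 holes -> [(1, 12), (1, 15)]
Unfold 2 (reflect across h@2): 4 holes -> [(1, 12), (1, 15), (2, 12), (2, 15)]
Unfold 3 (reflect across v@12): 8 holes -> [(1, 8), (1, 11), (1, 12), (1, 15), (2, 8), (2, 11), (2, 12), (2, 15)]
Unfold 4 (reflect across v@8): 16 holes -> [(1, 0), (1, 3), (1, 4), (1, 7), (1, 8), (1, 11), (1, 12), (1, 15), (2, 0), (2, 3), (2, 4), (2, 7), (2, 8), (2, 11), (2, 12), (2, 15)]

Answer: ................
O..OO..OO..OO..O
O..OO..OO..OO..O
................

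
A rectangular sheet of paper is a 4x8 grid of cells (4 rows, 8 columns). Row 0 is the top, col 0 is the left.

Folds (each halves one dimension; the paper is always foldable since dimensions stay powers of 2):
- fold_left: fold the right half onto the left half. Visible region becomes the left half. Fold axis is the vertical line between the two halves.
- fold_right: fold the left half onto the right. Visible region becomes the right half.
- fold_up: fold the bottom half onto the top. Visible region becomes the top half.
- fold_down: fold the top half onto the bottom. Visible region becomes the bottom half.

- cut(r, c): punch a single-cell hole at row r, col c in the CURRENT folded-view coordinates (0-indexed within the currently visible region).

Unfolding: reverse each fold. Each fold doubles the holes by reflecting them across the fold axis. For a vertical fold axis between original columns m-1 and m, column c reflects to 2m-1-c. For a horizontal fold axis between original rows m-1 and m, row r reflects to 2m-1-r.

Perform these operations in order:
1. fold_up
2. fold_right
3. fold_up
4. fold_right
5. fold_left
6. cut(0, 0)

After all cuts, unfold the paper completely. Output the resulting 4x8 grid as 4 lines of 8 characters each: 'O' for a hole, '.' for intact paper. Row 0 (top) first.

Op 1 fold_up: fold axis h@2; visible region now rows[0,2) x cols[0,8) = 2x8
Op 2 fold_right: fold axis v@4; visible region now rows[0,2) x cols[4,8) = 2x4
Op 3 fold_up: fold axis h@1; visible region now rows[0,1) x cols[4,8) = 1x4
Op 4 fold_right: fold axis v@6; visible region now rows[0,1) x cols[6,8) = 1x2
Op 5 fold_left: fold axis v@7; visible region now rows[0,1) x cols[6,7) = 1x1
Op 6 cut(0, 0): punch at orig (0,6); cuts so far [(0, 6)]; region rows[0,1) x cols[6,7) = 1x1
Unfold 1 (reflect across v@7): 2 holes -> [(0, 6), (0, 7)]
Unfold 2 (reflect across v@6): 4 holes -> [(0, 4), (0, 5), (0, 6), (0, 7)]
Unfold 3 (reflect across h@1): 8 holes -> [(0, 4), (0, 5), (0, 6), (0, 7), (1, 4), (1, 5), (1, 6), (1, 7)]
Unfold 4 (reflect across v@4): 16 holes -> [(0, 0), (0, 1), (0, 2), (0, 3), (0, 4), (0, 5), (0, 6), (0, 7), (1, 0), (1, 1), (1, 2), (1, 3), (1, 4), (1, 5), (1, 6), (1, 7)]
Unfold 5 (reflect across h@2): 32 holes -> [(0, 0), (0, 1), (0, 2), (0, 3), (0, 4), (0, 5), (0, 6), (0, 7), (1, 0), (1, 1), (1, 2), (1, 3), (1, 4), (1, 5), (1, 6), (1, 7), (2, 0), (2, 1), (2, 2), (2, 3), (2, 4), (2, 5), (2, 6), (2, 7), (3, 0), (3, 1), (3, 2), (3, 3), (3, 4), (3, 5), (3, 6), (3, 7)]

Answer: OOOOOOOO
OOOOOOOO
OOOOOOOO
OOOOOOOO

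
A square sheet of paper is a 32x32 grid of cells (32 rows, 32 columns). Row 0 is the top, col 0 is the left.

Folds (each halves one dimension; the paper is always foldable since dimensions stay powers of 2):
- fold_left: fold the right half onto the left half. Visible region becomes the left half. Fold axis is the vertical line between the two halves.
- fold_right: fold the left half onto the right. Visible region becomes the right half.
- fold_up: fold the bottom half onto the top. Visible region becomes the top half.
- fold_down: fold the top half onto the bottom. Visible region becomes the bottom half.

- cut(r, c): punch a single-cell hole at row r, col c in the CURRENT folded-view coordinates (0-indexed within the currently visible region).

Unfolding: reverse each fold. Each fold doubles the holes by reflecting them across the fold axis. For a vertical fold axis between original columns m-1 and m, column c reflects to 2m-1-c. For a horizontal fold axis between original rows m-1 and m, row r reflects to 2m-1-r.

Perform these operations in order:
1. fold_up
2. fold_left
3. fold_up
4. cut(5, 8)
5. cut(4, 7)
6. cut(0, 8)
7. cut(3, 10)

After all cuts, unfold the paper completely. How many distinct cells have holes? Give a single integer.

Op 1 fold_up: fold axis h@16; visible region now rows[0,16) x cols[0,32) = 16x32
Op 2 fold_left: fold axis v@16; visible region now rows[0,16) x cols[0,16) = 16x16
Op 3 fold_up: fold axis h@8; visible region now rows[0,8) x cols[0,16) = 8x16
Op 4 cut(5, 8): punch at orig (5,8); cuts so far [(5, 8)]; region rows[0,8) x cols[0,16) = 8x16
Op 5 cut(4, 7): punch at orig (4,7); cuts so far [(4, 7), (5, 8)]; region rows[0,8) x cols[0,16) = 8x16
Op 6 cut(0, 8): punch at orig (0,8); cuts so far [(0, 8), (4, 7), (5, 8)]; region rows[0,8) x cols[0,16) = 8x16
Op 7 cut(3, 10): punch at orig (3,10); cuts so far [(0, 8), (3, 10), (4, 7), (5, 8)]; region rows[0,8) x cols[0,16) = 8x16
Unfold 1 (reflect across h@8): 8 holes -> [(0, 8), (3, 10), (4, 7), (5, 8), (10, 8), (11, 7), (12, 10), (15, 8)]
Unfold 2 (reflect across v@16): 16 holes -> [(0, 8), (0, 23), (3, 10), (3, 21), (4, 7), (4, 24), (5, 8), (5, 23), (10, 8), (10, 23), (11, 7), (11, 24), (12, 10), (12, 21), (15, 8), (15, 23)]
Unfold 3 (reflect across h@16): 32 holes -> [(0, 8), (0, 23), (3, 10), (3, 21), (4, 7), (4, 24), (5, 8), (5, 23), (10, 8), (10, 23), (11, 7), (11, 24), (12, 10), (12, 21), (15, 8), (15, 23), (16, 8), (16, 23), (19, 10), (19, 21), (20, 7), (20, 24), (21, 8), (21, 23), (26, 8), (26, 23), (27, 7), (27, 24), (28, 10), (28, 21), (31, 8), (31, 23)]

Answer: 32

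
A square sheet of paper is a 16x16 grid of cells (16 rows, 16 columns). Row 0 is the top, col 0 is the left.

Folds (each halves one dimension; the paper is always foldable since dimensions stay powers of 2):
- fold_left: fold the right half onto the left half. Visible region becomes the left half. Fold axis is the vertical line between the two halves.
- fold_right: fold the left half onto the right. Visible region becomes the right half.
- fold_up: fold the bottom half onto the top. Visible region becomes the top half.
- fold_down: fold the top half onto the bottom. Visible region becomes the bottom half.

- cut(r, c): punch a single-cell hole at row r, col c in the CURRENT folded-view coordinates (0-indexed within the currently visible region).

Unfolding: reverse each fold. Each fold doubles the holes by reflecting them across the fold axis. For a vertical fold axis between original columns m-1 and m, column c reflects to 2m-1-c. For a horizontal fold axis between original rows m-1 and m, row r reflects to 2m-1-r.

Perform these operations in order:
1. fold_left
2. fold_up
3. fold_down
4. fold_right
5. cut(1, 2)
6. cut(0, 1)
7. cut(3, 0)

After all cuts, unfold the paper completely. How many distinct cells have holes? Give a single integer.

Op 1 fold_left: fold axis v@8; visible region now rows[0,16) x cols[0,8) = 16x8
Op 2 fold_up: fold axis h@8; visible region now rows[0,8) x cols[0,8) = 8x8
Op 3 fold_down: fold axis h@4; visible region now rows[4,8) x cols[0,8) = 4x8
Op 4 fold_right: fold axis v@4; visible region now rows[4,8) x cols[4,8) = 4x4
Op 5 cut(1, 2): punch at orig (5,6); cuts so far [(5, 6)]; region rows[4,8) x cols[4,8) = 4x4
Op 6 cut(0, 1): punch at orig (4,5); cuts so far [(4, 5), (5, 6)]; region rows[4,8) x cols[4,8) = 4x4
Op 7 cut(3, 0): punch at orig (7,4); cuts so far [(4, 5), (5, 6), (7, 4)]; region rows[4,8) x cols[4,8) = 4x4
Unfold 1 (reflect across v@4): 6 holes -> [(4, 2), (4, 5), (5, 1), (5, 6), (7, 3), (7, 4)]
Unfold 2 (reflect across h@4): 12 holes -> [(0, 3), (0, 4), (2, 1), (2, 6), (3, 2), (3, 5), (4, 2), (4, 5), (5, 1), (5, 6), (7, 3), (7, 4)]
Unfold 3 (reflect across h@8): 24 holes -> [(0, 3), (0, 4), (2, 1), (2, 6), (3, 2), (3, 5), (4, 2), (4, 5), (5, 1), (5, 6), (7, 3), (7, 4), (8, 3), (8, 4), (10, 1), (10, 6), (11, 2), (11, 5), (12, 2), (12, 5), (13, 1), (13, 6), (15, 3), (15, 4)]
Unfold 4 (reflect across v@8): 48 holes -> [(0, 3), (0, 4), (0, 11), (0, 12), (2, 1), (2, 6), (2, 9), (2, 14), (3, 2), (3, 5), (3, 10), (3, 13), (4, 2), (4, 5), (4, 10), (4, 13), (5, 1), (5, 6), (5, 9), (5, 14), (7, 3), (7, 4), (7, 11), (7, 12), (8, 3), (8, 4), (8, 11), (8, 12), (10, 1), (10, 6), (10, 9), (10, 14), (11, 2), (11, 5), (11, 10), (11, 13), (12, 2), (12, 5), (12, 10), (12, 13), (13, 1), (13, 6), (13, 9), (13, 14), (15, 3), (15, 4), (15, 11), (15, 12)]

Answer: 48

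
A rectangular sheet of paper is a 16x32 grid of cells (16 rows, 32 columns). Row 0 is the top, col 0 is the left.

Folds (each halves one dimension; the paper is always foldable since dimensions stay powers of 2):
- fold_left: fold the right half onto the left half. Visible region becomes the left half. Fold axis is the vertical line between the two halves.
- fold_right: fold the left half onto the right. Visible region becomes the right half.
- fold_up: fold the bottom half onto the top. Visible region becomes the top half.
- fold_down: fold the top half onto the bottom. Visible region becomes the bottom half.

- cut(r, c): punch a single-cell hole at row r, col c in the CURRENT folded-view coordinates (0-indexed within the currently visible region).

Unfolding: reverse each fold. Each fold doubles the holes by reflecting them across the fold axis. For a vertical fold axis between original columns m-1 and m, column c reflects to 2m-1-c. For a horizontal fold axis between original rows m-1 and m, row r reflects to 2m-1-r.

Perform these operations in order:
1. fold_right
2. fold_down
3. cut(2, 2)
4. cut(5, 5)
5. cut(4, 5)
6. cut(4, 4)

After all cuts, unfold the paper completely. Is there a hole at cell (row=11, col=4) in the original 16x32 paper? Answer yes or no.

Op 1 fold_right: fold axis v@16; visible region now rows[0,16) x cols[16,32) = 16x16
Op 2 fold_down: fold axis h@8; visible region now rows[8,16) x cols[16,32) = 8x16
Op 3 cut(2, 2): punch at orig (10,18); cuts so far [(10, 18)]; region rows[8,16) x cols[16,32) = 8x16
Op 4 cut(5, 5): punch at orig (13,21); cuts so far [(10, 18), (13, 21)]; region rows[8,16) x cols[16,32) = 8x16
Op 5 cut(4, 5): punch at orig (12,21); cuts so far [(10, 18), (12, 21), (13, 21)]; region rows[8,16) x cols[16,32) = 8x16
Op 6 cut(4, 4): punch at orig (12,20); cuts so far [(10, 18), (12, 20), (12, 21), (13, 21)]; region rows[8,16) x cols[16,32) = 8x16
Unfold 1 (reflect across h@8): 8 holes -> [(2, 21), (3, 20), (3, 21), (5, 18), (10, 18), (12, 20), (12, 21), (13, 21)]
Unfold 2 (reflect across v@16): 16 holes -> [(2, 10), (2, 21), (3, 10), (3, 11), (3, 20), (3, 21), (5, 13), (5, 18), (10, 13), (10, 18), (12, 10), (12, 11), (12, 20), (12, 21), (13, 10), (13, 21)]
Holes: [(2, 10), (2, 21), (3, 10), (3, 11), (3, 20), (3, 21), (5, 13), (5, 18), (10, 13), (10, 18), (12, 10), (12, 11), (12, 20), (12, 21), (13, 10), (13, 21)]

Answer: no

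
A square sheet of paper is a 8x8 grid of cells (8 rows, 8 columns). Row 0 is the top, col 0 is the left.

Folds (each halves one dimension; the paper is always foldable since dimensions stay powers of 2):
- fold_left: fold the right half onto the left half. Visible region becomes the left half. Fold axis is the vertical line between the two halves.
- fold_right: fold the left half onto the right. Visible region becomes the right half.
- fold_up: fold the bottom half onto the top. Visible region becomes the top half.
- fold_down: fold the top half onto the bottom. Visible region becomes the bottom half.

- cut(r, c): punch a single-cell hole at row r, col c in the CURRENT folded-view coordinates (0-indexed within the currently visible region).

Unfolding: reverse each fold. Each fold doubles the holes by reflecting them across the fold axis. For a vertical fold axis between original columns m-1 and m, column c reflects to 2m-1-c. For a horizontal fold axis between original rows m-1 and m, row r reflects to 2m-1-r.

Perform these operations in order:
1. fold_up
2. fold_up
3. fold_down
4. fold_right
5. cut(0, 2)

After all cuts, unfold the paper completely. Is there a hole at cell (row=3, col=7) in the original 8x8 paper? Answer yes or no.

Answer: no

Derivation:
Op 1 fold_up: fold axis h@4; visible region now rows[0,4) x cols[0,8) = 4x8
Op 2 fold_up: fold axis h@2; visible region now rows[0,2) x cols[0,8) = 2x8
Op 3 fold_down: fold axis h@1; visible region now rows[1,2) x cols[0,8) = 1x8
Op 4 fold_right: fold axis v@4; visible region now rows[1,2) x cols[4,8) = 1x4
Op 5 cut(0, 2): punch at orig (1,6); cuts so far [(1, 6)]; region rows[1,2) x cols[4,8) = 1x4
Unfold 1 (reflect across v@4): 2 holes -> [(1, 1), (1, 6)]
Unfold 2 (reflect across h@1): 4 holes -> [(0, 1), (0, 6), (1, 1), (1, 6)]
Unfold 3 (reflect across h@2): 8 holes -> [(0, 1), (0, 6), (1, 1), (1, 6), (2, 1), (2, 6), (3, 1), (3, 6)]
Unfold 4 (reflect across h@4): 16 holes -> [(0, 1), (0, 6), (1, 1), (1, 6), (2, 1), (2, 6), (3, 1), (3, 6), (4, 1), (4, 6), (5, 1), (5, 6), (6, 1), (6, 6), (7, 1), (7, 6)]
Holes: [(0, 1), (0, 6), (1, 1), (1, 6), (2, 1), (2, 6), (3, 1), (3, 6), (4, 1), (4, 6), (5, 1), (5, 6), (6, 1), (6, 6), (7, 1), (7, 6)]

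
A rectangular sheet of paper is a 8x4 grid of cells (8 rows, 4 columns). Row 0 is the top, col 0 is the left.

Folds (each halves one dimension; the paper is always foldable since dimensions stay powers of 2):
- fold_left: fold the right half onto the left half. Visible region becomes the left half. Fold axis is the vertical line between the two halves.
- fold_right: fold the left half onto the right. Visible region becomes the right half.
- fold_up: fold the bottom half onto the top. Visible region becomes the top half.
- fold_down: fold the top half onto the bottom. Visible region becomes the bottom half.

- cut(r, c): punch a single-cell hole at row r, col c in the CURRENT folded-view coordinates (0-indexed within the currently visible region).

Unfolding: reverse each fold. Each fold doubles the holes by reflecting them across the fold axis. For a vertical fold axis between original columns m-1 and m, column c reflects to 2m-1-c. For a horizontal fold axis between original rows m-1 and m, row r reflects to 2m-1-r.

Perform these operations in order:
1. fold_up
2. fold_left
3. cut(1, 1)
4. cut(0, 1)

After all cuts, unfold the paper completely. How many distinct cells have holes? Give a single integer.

Answer: 8

Derivation:
Op 1 fold_up: fold axis h@4; visible region now rows[0,4) x cols[0,4) = 4x4
Op 2 fold_left: fold axis v@2; visible region now rows[0,4) x cols[0,2) = 4x2
Op 3 cut(1, 1): punch at orig (1,1); cuts so far [(1, 1)]; region rows[0,4) x cols[0,2) = 4x2
Op 4 cut(0, 1): punch at orig (0,1); cuts so far [(0, 1), (1, 1)]; region rows[0,4) x cols[0,2) = 4x2
Unfold 1 (reflect across v@2): 4 holes -> [(0, 1), (0, 2), (1, 1), (1, 2)]
Unfold 2 (reflect across h@4): 8 holes -> [(0, 1), (0, 2), (1, 1), (1, 2), (6, 1), (6, 2), (7, 1), (7, 2)]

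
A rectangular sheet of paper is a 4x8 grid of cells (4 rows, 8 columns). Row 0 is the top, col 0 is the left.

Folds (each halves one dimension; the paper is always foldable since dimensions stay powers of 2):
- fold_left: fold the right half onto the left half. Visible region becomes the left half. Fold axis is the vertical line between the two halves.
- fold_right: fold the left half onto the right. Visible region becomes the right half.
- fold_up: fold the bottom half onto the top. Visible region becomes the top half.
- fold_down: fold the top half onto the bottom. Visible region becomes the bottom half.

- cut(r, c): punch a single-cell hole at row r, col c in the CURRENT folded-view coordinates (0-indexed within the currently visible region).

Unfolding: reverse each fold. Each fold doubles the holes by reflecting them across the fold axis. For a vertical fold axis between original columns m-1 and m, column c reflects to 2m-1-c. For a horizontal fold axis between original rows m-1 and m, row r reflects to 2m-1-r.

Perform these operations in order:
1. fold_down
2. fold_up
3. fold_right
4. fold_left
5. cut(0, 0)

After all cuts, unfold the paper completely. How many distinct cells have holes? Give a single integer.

Op 1 fold_down: fold axis h@2; visible region now rows[2,4) x cols[0,8) = 2x8
Op 2 fold_up: fold axis h@3; visible region now rows[2,3) x cols[0,8) = 1x8
Op 3 fold_right: fold axis v@4; visible region now rows[2,3) x cols[4,8) = 1x4
Op 4 fold_left: fold axis v@6; visible region now rows[2,3) x cols[4,6) = 1x2
Op 5 cut(0, 0): punch at orig (2,4); cuts so far [(2, 4)]; region rows[2,3) x cols[4,6) = 1x2
Unfold 1 (reflect across v@6): 2 holes -> [(2, 4), (2, 7)]
Unfold 2 (reflect across v@4): 4 holes -> [(2, 0), (2, 3), (2, 4), (2, 7)]
Unfold 3 (reflect across h@3): 8 holes -> [(2, 0), (2, 3), (2, 4), (2, 7), (3, 0), (3, 3), (3, 4), (3, 7)]
Unfold 4 (reflect across h@2): 16 holes -> [(0, 0), (0, 3), (0, 4), (0, 7), (1, 0), (1, 3), (1, 4), (1, 7), (2, 0), (2, 3), (2, 4), (2, 7), (3, 0), (3, 3), (3, 4), (3, 7)]

Answer: 16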